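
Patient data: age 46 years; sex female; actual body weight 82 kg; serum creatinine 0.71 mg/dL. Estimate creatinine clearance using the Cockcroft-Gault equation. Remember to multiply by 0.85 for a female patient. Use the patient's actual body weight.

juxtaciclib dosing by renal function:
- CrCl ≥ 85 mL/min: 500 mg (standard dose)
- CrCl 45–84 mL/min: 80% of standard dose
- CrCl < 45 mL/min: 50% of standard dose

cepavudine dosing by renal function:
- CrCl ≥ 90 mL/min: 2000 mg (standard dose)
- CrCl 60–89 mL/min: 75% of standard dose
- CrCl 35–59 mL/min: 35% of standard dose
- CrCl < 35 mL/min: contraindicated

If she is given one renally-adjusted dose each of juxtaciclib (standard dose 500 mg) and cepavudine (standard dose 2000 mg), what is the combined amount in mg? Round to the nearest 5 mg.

CrCl = (140 − 46) × 82 / (72 × 0.71) × 0.85 = 7708.0 / 51.12 × 0.85 ≈ 128.2 mL/min
CrCl ≈ 128 mL/min.
juxtaciclib: ≥ 85 mL/min → 100% of 500 mg = 500 mg.
cepavudine: ≥ 90 mL/min → 100% of 2000 mg = 2000 mg.
Total = 500 + 2000 = 2500 mg.

2500 mg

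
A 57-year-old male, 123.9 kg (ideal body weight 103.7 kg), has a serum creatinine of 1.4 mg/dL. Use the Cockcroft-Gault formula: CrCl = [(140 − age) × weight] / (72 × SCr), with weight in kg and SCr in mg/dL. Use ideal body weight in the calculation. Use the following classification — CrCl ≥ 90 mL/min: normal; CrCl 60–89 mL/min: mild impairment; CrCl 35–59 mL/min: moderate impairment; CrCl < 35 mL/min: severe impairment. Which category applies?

CrCl = (140 − 57) × 103.7 / (72 × 1.4) = 8607.1 / 100.80 ≈ 85.4 mL/min
85 mL/min falls in the 'mild impairment' range.

mild impairment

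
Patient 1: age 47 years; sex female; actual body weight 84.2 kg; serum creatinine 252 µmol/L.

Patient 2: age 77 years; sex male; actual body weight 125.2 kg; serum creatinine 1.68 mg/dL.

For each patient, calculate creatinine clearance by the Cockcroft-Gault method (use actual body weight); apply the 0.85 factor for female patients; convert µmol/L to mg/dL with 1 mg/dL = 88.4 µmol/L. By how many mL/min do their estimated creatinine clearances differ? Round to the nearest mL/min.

33 mL/min

Patient 1: SCr = 252 / 88.4 = 2.851 mg/dL
Patient 1: CrCl = (140 − 47) × 84.2 / (72 × 2.851) × 0.85 = 7830.6 / 205.27 × 0.85 ≈ 32.4 mL/min
Patient 2: CrCl = (140 − 77) × 125.2 / (72 × 1.68) = 7887.6 / 120.96 ≈ 65.2 mL/min
|32.4 − 65.2| = 32.8 mL/min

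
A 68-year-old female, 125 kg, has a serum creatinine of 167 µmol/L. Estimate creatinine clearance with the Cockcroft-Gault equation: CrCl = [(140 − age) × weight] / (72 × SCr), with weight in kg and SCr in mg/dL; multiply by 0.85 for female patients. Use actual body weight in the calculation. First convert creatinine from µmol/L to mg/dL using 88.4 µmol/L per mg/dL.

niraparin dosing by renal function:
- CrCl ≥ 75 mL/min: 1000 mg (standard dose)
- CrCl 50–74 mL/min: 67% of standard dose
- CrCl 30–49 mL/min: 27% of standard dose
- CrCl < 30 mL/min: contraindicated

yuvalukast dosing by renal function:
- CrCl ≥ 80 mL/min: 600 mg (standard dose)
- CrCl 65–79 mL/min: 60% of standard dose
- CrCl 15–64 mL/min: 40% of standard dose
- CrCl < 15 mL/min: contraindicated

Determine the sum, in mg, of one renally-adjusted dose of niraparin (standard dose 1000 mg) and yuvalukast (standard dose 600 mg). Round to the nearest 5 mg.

SCr = 167 / 88.4 = 1.889 mg/dL
CrCl = (140 − 68) × 125 / (72 × 1.889) × 0.85 = 9000.0 / 136.01 × 0.85 ≈ 56.2 mL/min
CrCl ≈ 56 mL/min.
niraparin: 50–74 mL/min → 67% of 1000 mg = 670 mg.
yuvalukast: 15–64 mL/min → 40% of 600 mg = 240 mg.
Total = 670 + 240 = 910 mg.

910 mg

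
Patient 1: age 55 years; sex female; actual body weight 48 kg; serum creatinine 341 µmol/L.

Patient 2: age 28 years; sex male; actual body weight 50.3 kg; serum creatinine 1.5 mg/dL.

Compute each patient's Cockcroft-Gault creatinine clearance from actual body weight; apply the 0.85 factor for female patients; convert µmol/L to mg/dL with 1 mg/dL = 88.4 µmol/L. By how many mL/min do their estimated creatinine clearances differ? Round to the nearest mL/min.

40 mL/min

Patient 1: SCr = 341 / 88.4 = 3.857 mg/dL
Patient 1: CrCl = (140 − 55) × 48 / (72 × 3.857) × 0.85 = 4080.0 / 277.70 × 0.85 ≈ 12.5 mL/min
Patient 2: CrCl = (140 − 28) × 50.3 / (72 × 1.5) = 5633.6 / 108.00 ≈ 52.2 mL/min
|12.5 − 52.2| = 39.7 mL/min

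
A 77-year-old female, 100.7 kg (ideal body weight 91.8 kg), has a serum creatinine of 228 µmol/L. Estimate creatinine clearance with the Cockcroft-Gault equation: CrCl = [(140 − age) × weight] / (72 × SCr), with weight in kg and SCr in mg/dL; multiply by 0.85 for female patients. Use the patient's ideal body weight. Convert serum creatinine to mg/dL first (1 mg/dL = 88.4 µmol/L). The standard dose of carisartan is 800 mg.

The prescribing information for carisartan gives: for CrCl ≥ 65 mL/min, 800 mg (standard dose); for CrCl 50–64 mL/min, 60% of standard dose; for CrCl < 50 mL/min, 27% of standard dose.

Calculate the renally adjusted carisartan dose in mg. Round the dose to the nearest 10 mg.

SCr = 228 / 88.4 = 2.579 mg/dL
CrCl = (140 − 77) × 91.8 / (72 × 2.579) × 0.85 = 5783.4 / 185.69 × 0.85 ≈ 26.5 mL/min
CrCl ≈ 26 mL/min → bracket < 50 mL/min.
27% of 800 mg = 216 mg → 220 mg

220 mg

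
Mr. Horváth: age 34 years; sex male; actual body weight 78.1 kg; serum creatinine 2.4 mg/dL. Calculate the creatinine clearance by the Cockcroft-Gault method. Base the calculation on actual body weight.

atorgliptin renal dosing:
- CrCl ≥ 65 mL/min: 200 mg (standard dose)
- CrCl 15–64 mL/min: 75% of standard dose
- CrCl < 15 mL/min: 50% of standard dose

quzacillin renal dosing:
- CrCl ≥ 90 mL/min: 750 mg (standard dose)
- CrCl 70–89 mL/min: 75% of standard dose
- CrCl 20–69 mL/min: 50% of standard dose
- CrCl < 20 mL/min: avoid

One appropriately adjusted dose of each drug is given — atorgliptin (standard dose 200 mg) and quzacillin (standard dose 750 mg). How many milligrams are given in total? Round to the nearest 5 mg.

525 mg

CrCl = (140 − 34) × 78.1 / (72 × 2.4) = 8278.6 / 172.80 ≈ 47.9 mL/min
CrCl ≈ 48 mL/min.
atorgliptin: 15–64 mL/min → 75% of 200 mg = 150 mg.
quzacillin: 20–69 mL/min → 50% of 750 mg = 375 mg.
Total = 150 + 375 = 525 mg.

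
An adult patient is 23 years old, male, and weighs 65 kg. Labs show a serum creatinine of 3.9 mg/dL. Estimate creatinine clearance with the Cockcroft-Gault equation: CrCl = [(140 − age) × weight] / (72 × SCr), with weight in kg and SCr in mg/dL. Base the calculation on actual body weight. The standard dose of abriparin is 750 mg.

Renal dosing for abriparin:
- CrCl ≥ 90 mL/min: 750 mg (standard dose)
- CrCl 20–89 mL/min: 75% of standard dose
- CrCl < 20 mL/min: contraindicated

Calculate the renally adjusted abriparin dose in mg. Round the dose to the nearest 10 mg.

560 mg

CrCl = (140 − 23) × 65 / (72 × 3.9) = 7605.0 / 280.80 ≈ 27.1 mL/min
CrCl ≈ 27 mL/min → bracket 20–89 mL/min.
75% of 750 mg = 562.5 mg → 560 mg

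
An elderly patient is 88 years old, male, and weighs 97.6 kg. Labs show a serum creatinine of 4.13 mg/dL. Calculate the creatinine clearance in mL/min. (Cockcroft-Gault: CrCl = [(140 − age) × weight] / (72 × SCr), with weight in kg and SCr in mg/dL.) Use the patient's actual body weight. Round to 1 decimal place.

CrCl = (140 − 88) × 97.6 / (72 × 4.13) = 5075.2 / 297.36 ≈ 17.1 mL/min

17.1 mL/min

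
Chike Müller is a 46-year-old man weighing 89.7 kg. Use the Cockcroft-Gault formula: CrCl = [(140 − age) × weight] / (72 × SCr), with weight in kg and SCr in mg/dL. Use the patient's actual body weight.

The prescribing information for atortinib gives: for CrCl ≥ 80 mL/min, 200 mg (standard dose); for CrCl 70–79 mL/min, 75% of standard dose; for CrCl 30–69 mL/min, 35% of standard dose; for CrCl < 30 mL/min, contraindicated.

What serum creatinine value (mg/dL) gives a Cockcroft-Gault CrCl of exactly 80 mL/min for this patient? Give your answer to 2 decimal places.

1.46 mg/dL

Standard dose requires CrCl ≥ 80 mL/min.
Set (140 − 46) × 89.7 / (72 × SCr) = 80
SCr = (140 − 46) × 89.7 / (72 × 80) = 1.464 mg/dL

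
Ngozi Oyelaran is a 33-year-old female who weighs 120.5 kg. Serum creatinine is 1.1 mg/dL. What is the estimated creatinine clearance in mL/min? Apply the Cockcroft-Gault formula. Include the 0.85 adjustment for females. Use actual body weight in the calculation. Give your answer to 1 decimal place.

138.4 mL/min

CrCl = (140 − 33) × 120.5 / (72 × 1.1) × 0.85 = 12893.5 / 79.20 × 0.85 ≈ 138.4 mL/min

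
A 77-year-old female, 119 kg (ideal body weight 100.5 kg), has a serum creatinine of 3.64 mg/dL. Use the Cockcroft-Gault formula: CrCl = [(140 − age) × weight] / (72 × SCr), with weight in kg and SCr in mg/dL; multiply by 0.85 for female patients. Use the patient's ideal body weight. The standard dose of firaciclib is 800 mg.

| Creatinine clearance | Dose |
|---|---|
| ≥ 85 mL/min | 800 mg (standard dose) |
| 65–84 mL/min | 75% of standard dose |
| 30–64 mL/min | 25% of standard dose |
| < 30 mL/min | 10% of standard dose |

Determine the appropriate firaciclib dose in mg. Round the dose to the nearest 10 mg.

80 mg

CrCl = (140 − 77) × 100.5 / (72 × 3.64) × 0.85 = 6331.5 / 262.08 × 0.85 ≈ 20.5 mL/min
CrCl ≈ 21 mL/min → bracket < 30 mL/min.
10% of 800 mg = 80 mg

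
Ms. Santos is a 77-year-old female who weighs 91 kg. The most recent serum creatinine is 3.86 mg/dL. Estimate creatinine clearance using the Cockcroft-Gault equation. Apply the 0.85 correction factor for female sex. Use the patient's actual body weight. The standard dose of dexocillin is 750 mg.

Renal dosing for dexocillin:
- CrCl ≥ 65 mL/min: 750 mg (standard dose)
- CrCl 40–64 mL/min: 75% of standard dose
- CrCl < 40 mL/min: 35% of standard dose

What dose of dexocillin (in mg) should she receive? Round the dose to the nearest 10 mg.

260 mg

CrCl = (140 − 77) × 91 / (72 × 3.86) × 0.85 = 5733.0 / 277.92 × 0.85 ≈ 17.5 mL/min
CrCl ≈ 18 mL/min → bracket < 40 mL/min.
35% of 750 mg = 262.5 mg → 260 mg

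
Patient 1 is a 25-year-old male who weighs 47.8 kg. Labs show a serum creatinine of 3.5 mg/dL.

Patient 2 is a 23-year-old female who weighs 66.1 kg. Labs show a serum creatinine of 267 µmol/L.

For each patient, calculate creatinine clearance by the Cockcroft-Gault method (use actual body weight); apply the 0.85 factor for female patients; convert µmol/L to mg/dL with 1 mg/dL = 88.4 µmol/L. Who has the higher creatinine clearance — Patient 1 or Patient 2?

Patient 1: CrCl = (140 − 25) × 47.8 / (72 × 3.5) = 5497.0 / 252.00 ≈ 21.8 mL/min
Patient 2: SCr = 267 / 88.4 = 3.02 mg/dL
Patient 2: CrCl = (140 − 23) × 66.1 / (72 × 3.02) × 0.85 = 7733.7 / 217.44 × 0.85 ≈ 30.2 mL/min
21.8 vs 30.2 mL/min → Patient 2 is higher.

Patient 2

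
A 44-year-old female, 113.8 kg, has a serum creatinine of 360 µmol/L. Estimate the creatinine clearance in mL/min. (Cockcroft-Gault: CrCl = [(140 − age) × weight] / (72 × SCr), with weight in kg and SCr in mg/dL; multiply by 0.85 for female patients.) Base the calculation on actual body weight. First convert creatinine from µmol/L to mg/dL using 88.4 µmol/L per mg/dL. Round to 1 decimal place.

SCr = 360 / 88.4 = 4.072 mg/dL
CrCl = (140 − 44) × 113.8 / (72 × 4.072) × 0.85 = 10924.8 / 293.18 × 0.85 ≈ 31.7 mL/min

31.7 mL/min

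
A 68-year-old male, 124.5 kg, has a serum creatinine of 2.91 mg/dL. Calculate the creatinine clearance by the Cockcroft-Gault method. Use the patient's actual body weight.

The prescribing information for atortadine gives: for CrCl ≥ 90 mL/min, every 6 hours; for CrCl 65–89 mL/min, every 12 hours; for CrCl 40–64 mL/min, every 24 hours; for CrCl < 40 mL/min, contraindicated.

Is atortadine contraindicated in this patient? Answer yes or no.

CrCl = (140 − 68) × 124.5 / (72 × 2.91) = 8964.0 / 209.52 ≈ 42.8 mL/min
CrCl ≈ 43 mL/min, which is ≥ 40 mL/min.

no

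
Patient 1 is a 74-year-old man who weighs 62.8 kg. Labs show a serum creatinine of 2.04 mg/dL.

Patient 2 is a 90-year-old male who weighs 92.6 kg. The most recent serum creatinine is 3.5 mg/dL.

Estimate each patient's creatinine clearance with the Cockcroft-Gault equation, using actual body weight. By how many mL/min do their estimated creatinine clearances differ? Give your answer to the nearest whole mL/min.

10 mL/min

Patient 1: CrCl = (140 − 74) × 62.8 / (72 × 2.04) = 4144.8 / 146.88 ≈ 28.2 mL/min
Patient 2: CrCl = (140 − 90) × 92.6 / (72 × 3.5) = 4630.0 / 252.00 ≈ 18.4 mL/min
|28.2 − 18.4| = 9.8 mL/min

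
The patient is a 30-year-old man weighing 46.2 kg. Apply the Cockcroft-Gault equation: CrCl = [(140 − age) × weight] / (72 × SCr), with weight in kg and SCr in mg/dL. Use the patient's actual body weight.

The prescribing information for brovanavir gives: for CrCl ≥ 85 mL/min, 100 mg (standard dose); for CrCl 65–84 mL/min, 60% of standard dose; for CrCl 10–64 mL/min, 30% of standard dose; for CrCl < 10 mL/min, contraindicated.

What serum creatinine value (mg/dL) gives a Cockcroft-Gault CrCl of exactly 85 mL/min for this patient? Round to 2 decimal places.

0.83 mg/dL

Standard dose requires CrCl ≥ 85 mL/min.
Set (140 − 30) × 46.2 / (72 × SCr) = 85
SCr = (140 − 30) × 46.2 / (72 × 85) = 0.830 mg/dL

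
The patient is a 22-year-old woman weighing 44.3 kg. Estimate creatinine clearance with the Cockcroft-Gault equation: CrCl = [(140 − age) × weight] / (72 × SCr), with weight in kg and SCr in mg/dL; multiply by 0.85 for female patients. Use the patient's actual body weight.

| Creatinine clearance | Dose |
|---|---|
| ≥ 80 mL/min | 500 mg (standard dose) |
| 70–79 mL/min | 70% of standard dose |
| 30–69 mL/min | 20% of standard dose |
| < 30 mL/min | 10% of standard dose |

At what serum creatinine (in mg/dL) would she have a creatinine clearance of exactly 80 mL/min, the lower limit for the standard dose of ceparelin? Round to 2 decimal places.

0.77 mg/dL

Standard dose requires CrCl ≥ 80 mL/min.
Set (140 − 22) × 44.3 × 0.85 / (72 × SCr) = 80
SCr = (140 − 22) × 44.3 × 0.85 / (72 × 80) = 0.771 mg/dL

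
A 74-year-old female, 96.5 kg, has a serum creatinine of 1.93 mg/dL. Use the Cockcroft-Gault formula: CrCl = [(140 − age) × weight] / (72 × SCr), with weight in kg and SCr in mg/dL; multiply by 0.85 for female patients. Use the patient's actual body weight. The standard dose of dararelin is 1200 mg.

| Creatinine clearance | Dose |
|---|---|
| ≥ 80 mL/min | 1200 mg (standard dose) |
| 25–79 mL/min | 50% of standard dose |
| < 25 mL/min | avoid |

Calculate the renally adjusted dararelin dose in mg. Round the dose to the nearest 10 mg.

CrCl = (140 − 74) × 96.5 / (72 × 1.93) × 0.85 = 6369.0 / 138.96 × 0.85 ≈ 39.0 mL/min
CrCl ≈ 39 mL/min → bracket 25–79 mL/min.
50% of 1200 mg = 600 mg

600 mg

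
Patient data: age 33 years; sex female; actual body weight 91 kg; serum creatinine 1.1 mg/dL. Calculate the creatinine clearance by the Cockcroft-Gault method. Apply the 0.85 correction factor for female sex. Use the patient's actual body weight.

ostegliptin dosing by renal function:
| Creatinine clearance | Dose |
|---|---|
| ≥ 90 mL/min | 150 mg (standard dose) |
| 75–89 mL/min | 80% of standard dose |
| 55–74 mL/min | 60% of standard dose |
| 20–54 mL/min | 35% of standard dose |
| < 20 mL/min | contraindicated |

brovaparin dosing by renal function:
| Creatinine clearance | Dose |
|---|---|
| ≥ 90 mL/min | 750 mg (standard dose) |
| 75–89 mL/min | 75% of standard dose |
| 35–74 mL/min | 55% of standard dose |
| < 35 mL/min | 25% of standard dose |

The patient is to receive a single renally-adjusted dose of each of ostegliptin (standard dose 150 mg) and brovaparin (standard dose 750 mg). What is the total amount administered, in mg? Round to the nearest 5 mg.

CrCl = (140 − 33) × 91 / (72 × 1.1) × 0.85 = 9737.0 / 79.20 × 0.85 ≈ 104.5 mL/min
CrCl ≈ 105 mL/min.
ostegliptin: ≥ 90 mL/min → 100% of 150 mg = 150 mg.
brovaparin: ≥ 90 mL/min → 100% of 750 mg = 750 mg.
Total = 150 + 750 = 900 mg.

900 mg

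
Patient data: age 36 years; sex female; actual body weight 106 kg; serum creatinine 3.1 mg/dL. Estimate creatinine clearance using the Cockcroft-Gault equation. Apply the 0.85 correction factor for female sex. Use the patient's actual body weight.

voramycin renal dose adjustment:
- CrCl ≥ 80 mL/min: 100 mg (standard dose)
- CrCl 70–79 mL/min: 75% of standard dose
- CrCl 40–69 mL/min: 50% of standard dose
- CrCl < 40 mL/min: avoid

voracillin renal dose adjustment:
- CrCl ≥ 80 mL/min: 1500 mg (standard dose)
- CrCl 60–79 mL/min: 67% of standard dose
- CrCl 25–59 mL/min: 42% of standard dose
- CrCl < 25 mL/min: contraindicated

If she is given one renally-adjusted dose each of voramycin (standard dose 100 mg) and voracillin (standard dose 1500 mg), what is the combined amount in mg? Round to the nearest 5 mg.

CrCl = (140 − 36) × 106 / (72 × 3.1) × 0.85 = 11024.0 / 223.20 × 0.85 ≈ 42.0 mL/min
CrCl ≈ 42 mL/min.
voramycin: 40–69 mL/min → 50% of 100 mg = 50 mg.
voracillin: 25–59 mL/min → 42% of 1500 mg = 630 mg.
Total = 50 + 630 = 680 mg.

680 mg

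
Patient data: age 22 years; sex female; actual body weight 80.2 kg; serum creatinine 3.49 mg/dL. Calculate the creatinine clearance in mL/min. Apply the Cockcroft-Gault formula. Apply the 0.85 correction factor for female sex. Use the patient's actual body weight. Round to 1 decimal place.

32.0 mL/min

CrCl = (140 − 22) × 80.2 / (72 × 3.49) × 0.85 = 9463.6 / 251.28 × 0.85 ≈ 32.0 mL/min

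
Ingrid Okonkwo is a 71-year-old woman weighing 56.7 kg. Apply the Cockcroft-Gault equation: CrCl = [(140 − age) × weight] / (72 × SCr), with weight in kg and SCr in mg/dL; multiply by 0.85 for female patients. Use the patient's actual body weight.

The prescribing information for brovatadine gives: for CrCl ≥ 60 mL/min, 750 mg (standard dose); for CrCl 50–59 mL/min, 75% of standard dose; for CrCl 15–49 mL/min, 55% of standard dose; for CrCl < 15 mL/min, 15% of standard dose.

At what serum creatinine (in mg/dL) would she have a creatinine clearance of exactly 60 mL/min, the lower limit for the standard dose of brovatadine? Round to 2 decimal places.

Standard dose requires CrCl ≥ 60 mL/min.
Set (140 − 71) × 56.7 × 0.85 / (72 × SCr) = 60
SCr = (140 − 71) × 56.7 × 0.85 / (72 × 60) = 0.770 mg/dL

0.77 mg/dL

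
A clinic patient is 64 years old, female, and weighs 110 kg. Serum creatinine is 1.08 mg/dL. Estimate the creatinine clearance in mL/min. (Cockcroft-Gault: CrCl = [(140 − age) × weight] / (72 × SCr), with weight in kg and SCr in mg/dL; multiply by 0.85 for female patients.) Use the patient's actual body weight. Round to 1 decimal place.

91.4 mL/min

CrCl = (140 − 64) × 110 / (72 × 1.08) × 0.85 = 8360.0 / 77.76 × 0.85 ≈ 91.4 mL/min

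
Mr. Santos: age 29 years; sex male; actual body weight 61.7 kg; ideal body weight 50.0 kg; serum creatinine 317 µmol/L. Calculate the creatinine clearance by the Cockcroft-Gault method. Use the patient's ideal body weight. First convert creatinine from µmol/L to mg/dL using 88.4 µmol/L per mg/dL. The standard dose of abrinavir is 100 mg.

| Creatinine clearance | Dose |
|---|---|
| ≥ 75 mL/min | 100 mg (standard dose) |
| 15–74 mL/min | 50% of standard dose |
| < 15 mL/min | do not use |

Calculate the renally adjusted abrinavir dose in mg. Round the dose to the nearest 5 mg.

50 mg

SCr = 317 / 88.4 = 3.586 mg/dL
CrCl = (140 − 29) × 50 / (72 × 3.586) = 5550.0 / 258.19 ≈ 21.5 mL/min
CrCl ≈ 21 mL/min → bracket 15–74 mL/min.
50% of 100 mg = 50 mg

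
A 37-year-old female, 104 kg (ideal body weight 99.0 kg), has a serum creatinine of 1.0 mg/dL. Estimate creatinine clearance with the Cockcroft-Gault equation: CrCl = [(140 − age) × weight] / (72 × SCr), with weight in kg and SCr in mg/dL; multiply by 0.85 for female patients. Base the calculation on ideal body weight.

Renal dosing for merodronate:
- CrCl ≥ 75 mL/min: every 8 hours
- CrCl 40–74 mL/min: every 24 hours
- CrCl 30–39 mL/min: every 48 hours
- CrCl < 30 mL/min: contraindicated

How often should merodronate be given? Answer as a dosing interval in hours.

CrCl = (140 − 37) × 99 / (72 × 1) × 0.85 = 10197.0 / 72.00 × 0.85 ≈ 120.4 mL/min
CrCl ≈ 120 mL/min → bracket ≥ 75 mL/min → every 8 hours.

every 8 hours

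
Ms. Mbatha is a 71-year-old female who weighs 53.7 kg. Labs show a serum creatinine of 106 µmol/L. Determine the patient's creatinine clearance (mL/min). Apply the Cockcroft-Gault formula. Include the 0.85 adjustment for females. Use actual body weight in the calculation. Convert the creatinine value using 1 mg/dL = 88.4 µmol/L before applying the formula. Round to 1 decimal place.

SCr = 106 / 88.4 = 1.199 mg/dL
CrCl = (140 − 71) × 53.7 / (72 × 1.199) × 0.85 = 3705.3 / 86.33 × 0.85 ≈ 36.5 mL/min

36.5 mL/min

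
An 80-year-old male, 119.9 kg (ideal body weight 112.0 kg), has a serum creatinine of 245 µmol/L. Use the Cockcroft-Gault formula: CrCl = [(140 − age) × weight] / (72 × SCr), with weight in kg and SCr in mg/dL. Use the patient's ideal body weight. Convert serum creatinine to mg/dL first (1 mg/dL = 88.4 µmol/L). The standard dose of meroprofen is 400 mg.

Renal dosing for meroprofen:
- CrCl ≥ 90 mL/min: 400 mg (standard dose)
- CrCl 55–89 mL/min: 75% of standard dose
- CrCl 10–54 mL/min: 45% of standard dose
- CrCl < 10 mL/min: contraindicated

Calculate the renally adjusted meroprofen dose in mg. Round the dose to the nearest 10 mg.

SCr = 245 / 88.4 = 2.771 mg/dL
CrCl = (140 − 80) × 112 / (72 × 2.771) = 6720.0 / 199.51 ≈ 33.7 mL/min
CrCl ≈ 34 mL/min → bracket 10–54 mL/min.
45% of 400 mg = 180 mg

180 mg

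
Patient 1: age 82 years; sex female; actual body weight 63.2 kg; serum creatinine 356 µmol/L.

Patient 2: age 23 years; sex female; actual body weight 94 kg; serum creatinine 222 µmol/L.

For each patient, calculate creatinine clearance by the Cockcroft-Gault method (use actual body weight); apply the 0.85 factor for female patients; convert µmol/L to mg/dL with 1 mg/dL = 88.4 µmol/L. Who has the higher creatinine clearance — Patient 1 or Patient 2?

Patient 2

Patient 1: SCr = 356 / 88.4 = 4.027 mg/dL
Patient 1: CrCl = (140 − 82) × 63.2 / (72 × 4.027) × 0.85 = 3665.6 / 289.94 × 0.85 ≈ 10.7 mL/min
Patient 2: SCr = 222 / 88.4 = 2.511 mg/dL
Patient 2: CrCl = (140 − 23) × 94 / (72 × 2.511) × 0.85 = 10998.0 / 180.79 × 0.85 ≈ 51.7 mL/min
10.7 vs 51.7 mL/min → Patient 2 is higher.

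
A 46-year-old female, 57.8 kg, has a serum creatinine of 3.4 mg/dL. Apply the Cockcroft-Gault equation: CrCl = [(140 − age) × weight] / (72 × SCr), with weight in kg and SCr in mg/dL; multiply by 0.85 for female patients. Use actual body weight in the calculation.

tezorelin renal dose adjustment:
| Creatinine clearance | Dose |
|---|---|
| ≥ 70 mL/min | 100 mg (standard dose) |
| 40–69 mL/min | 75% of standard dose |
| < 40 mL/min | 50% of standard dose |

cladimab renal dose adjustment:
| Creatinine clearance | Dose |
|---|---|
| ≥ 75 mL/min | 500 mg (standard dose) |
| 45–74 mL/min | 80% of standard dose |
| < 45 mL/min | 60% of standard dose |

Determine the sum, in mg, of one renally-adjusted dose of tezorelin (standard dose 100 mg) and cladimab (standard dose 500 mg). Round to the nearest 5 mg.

350 mg

CrCl = (140 − 46) × 57.8 / (72 × 3.4) × 0.85 = 5433.2 / 244.80 × 0.85 ≈ 18.9 mL/min
CrCl ≈ 19 mL/min.
tezorelin: < 40 mL/min → 50% of 100 mg = 50 mg.
cladimab: < 45 mL/min → 60% of 500 mg = 300 mg.
Total = 50 + 300 = 350 mg.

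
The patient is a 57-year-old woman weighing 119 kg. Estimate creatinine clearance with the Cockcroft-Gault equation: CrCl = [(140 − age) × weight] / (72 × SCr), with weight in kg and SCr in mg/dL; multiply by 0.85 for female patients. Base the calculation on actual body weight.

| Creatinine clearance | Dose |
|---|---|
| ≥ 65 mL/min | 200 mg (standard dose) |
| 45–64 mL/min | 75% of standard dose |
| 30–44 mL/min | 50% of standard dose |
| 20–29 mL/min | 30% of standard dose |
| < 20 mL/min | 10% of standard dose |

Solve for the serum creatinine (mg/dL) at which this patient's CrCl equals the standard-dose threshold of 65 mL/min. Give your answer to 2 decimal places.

Standard dose requires CrCl ≥ 65 mL/min.
Set (140 − 57) × 119 × 0.85 / (72 × SCr) = 65
SCr = (140 − 57) × 119 × 0.85 / (72 × 65) = 1.794 mg/dL

1.79 mg/dL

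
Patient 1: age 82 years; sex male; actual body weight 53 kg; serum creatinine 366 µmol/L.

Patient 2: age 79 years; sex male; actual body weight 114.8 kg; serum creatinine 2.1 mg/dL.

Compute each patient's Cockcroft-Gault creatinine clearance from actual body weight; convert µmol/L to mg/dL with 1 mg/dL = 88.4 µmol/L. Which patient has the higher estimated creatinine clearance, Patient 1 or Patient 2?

Patient 1: SCr = 366 / 88.4 = 4.14 mg/dL
Patient 1: CrCl = (140 − 82) × 53 / (72 × 4.14) = 3074.0 / 298.08 ≈ 10.3 mL/min
Patient 2: CrCl = (140 − 79) × 114.8 / (72 × 2.1) = 7002.8 / 151.20 ≈ 46.3 mL/min
10.3 vs 46.3 mL/min → Patient 2 is higher.

Patient 2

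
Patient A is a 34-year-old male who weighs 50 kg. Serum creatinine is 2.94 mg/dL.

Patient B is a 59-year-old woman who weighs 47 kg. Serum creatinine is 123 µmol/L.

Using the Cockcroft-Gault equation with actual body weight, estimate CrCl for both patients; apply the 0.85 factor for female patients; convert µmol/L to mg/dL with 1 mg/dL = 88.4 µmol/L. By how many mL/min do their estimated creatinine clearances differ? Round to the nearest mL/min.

Patient A: CrCl = (140 − 34) × 50 / (72 × 2.94) = 5300.0 / 211.68 ≈ 25.0 mL/min
Patient B: SCr = 123 / 88.4 = 1.391 mg/dL
Patient B: CrCl = (140 − 59) × 47 / (72 × 1.391) × 0.85 = 3807.0 / 100.15 × 0.85 ≈ 32.3 mL/min
|25.0 − 32.3| = 7.3 mL/min

7 mL/min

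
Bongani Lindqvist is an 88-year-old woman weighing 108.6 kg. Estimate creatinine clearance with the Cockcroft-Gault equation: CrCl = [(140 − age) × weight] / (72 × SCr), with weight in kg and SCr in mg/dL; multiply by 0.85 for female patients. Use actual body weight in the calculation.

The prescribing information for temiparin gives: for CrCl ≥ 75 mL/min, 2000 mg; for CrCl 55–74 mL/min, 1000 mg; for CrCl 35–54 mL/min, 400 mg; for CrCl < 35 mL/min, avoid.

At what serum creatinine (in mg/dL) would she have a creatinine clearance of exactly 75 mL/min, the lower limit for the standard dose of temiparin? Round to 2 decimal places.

0.89 mg/dL

Standard dose requires CrCl ≥ 75 mL/min.
Set (140 − 88) × 108.6 × 0.85 / (72 × SCr) = 75
SCr = (140 − 88) × 108.6 × 0.85 / (72 × 75) = 0.889 mg/dL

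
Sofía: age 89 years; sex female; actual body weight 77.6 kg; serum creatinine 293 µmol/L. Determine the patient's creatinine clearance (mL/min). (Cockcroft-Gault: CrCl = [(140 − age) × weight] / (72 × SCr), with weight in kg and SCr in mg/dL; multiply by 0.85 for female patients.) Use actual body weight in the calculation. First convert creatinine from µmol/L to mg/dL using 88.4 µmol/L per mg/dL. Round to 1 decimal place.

14.1 mL/min

SCr = 293 / 88.4 = 3.314 mg/dL
CrCl = (140 − 89) × 77.6 / (72 × 3.314) × 0.85 = 3957.6 / 238.61 × 0.85 ≈ 14.1 mL/min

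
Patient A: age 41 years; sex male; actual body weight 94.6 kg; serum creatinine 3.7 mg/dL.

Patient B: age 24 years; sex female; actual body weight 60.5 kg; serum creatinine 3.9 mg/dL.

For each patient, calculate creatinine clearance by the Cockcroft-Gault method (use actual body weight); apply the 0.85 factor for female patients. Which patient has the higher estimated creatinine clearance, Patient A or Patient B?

Patient A

Patient A: CrCl = (140 − 41) × 94.6 / (72 × 3.7) = 9365.4 / 266.40 ≈ 35.2 mL/min
Patient B: CrCl = (140 − 24) × 60.5 / (72 × 3.9) × 0.85 = 7018.0 / 280.80 × 0.85 ≈ 21.2 mL/min
35.2 vs 21.2 mL/min → Patient A is higher.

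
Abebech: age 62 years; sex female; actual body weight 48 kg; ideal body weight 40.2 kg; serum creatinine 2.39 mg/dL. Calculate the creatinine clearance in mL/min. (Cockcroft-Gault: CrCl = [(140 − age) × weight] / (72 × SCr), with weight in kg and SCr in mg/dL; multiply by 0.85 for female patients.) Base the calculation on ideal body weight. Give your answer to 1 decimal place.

CrCl = (140 − 62) × 40.2 / (72 × 2.39) × 0.85 = 3135.6 / 172.08 × 0.85 ≈ 15.5 mL/min

15.5 mL/min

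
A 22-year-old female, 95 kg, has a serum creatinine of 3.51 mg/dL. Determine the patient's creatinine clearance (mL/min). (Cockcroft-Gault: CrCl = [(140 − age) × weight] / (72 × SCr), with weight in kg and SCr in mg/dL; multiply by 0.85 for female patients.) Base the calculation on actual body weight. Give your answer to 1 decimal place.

37.7 mL/min

CrCl = (140 − 22) × 95 / (72 × 3.51) × 0.85 = 11210.0 / 252.72 × 0.85 ≈ 37.7 mL/min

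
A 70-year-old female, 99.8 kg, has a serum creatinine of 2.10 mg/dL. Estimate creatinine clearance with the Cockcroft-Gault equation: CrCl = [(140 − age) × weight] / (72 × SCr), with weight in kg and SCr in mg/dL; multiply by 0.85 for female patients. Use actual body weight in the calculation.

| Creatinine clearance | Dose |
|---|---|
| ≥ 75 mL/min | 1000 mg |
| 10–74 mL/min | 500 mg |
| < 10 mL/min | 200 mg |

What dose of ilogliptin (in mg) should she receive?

500 mg

CrCl = (140 − 70) × 99.8 / (72 × 2.1) × 0.85 = 6986.0 / 151.20 × 0.85 ≈ 39.3 mL/min
CrCl ≈ 39 mL/min → bracket 10–74 mL/min.
Dose for this bracket: 500 mg.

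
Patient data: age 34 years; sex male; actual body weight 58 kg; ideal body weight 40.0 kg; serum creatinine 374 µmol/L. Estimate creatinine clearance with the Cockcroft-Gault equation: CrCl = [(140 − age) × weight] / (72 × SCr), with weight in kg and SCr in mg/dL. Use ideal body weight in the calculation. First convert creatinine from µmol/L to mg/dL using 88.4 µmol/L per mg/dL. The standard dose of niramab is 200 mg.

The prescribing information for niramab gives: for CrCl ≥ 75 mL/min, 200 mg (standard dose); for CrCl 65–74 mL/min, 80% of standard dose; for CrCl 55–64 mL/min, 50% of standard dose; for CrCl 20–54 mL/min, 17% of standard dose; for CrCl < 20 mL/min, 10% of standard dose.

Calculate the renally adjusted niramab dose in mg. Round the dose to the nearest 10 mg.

20 mg

SCr = 374 / 88.4 = 4.231 mg/dL
CrCl = (140 − 34) × 40 / (72 × 4.231) = 4240.0 / 304.63 ≈ 13.9 mL/min
CrCl ≈ 14 mL/min → bracket < 20 mL/min.
10% of 200 mg = 20 mg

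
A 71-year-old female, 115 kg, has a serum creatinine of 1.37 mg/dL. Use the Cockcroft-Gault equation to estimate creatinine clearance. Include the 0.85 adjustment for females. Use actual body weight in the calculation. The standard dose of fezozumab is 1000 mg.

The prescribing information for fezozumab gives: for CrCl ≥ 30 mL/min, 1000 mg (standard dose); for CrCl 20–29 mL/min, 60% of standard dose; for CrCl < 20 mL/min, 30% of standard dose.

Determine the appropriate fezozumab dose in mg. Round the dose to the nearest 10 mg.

1000 mg

CrCl = (140 − 71) × 115 / (72 × 1.37) × 0.85 = 7935.0 / 98.64 × 0.85 ≈ 68.4 mL/min
CrCl ≈ 68 mL/min → bracket ≥ 30 mL/min.
100% of 1000 mg = 1000 mg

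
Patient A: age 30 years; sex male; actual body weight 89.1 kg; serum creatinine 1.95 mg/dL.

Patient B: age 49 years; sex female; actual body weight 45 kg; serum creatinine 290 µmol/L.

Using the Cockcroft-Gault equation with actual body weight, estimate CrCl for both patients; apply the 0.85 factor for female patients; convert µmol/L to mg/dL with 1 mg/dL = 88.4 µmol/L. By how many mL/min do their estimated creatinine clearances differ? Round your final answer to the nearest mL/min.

55 mL/min

Patient A: CrCl = (140 − 30) × 89.1 / (72 × 1.95) = 9801.0 / 140.40 ≈ 69.8 mL/min
Patient B: SCr = 290 / 88.4 = 3.281 mg/dL
Patient B: CrCl = (140 − 49) × 45 / (72 × 3.281) × 0.85 = 4095.0 / 236.23 × 0.85 ≈ 14.7 mL/min
|69.8 − 14.7| = 55.1 mL/min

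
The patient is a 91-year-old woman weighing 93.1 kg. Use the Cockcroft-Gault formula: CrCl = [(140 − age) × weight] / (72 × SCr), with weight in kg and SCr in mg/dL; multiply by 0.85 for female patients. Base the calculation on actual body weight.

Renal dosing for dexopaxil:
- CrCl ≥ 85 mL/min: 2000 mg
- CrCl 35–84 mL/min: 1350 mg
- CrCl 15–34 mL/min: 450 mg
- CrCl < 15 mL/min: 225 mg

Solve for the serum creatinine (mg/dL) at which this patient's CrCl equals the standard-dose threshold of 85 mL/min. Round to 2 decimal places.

Standard dose requires CrCl ≥ 85 mL/min.
Set (140 − 91) × 93.1 × 0.85 / (72 × SCr) = 85
SCr = (140 − 91) × 93.1 × 0.85 / (72 × 85) = 0.634 mg/dL

0.63 mg/dL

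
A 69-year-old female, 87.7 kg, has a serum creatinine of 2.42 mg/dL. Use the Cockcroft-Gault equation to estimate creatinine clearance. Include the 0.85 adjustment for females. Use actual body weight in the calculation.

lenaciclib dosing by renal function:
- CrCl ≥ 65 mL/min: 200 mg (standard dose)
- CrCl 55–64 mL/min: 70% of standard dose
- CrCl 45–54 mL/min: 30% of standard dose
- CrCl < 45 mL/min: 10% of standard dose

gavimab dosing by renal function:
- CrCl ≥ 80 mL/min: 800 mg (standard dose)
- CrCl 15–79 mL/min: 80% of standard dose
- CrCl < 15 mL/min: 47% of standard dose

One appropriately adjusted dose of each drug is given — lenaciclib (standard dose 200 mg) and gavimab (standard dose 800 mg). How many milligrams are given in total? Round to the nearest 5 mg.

660 mg

CrCl = (140 − 69) × 87.7 / (72 × 2.42) × 0.85 = 6226.7 / 174.24 × 0.85 ≈ 30.4 mL/min
CrCl ≈ 30 mL/min.
lenaciclib: < 45 mL/min → 10% of 200 mg = 20 mg.
gavimab: 15–79 mL/min → 80% of 800 mg = 640 mg.
Total = 20 + 640 = 660 mg.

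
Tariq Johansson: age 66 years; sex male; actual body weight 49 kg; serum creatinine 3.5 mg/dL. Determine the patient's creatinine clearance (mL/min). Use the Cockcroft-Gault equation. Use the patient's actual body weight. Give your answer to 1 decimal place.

14.4 mL/min

CrCl = (140 − 66) × 49 / (72 × 3.5) = 3626.0 / 252.00 ≈ 14.4 mL/min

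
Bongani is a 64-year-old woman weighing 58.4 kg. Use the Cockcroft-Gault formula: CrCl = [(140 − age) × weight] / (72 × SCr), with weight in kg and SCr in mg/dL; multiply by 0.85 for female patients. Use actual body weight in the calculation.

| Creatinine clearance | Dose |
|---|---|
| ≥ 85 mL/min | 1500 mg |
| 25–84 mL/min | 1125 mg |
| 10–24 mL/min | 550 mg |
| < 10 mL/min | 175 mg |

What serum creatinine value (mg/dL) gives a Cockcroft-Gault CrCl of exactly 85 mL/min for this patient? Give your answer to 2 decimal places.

Standard dose requires CrCl ≥ 85 mL/min.
Set (140 − 64) × 58.4 × 0.85 / (72 × SCr) = 85
SCr = (140 − 64) × 58.4 × 0.85 / (72 × 85) = 0.616 mg/dL

0.62 mg/dL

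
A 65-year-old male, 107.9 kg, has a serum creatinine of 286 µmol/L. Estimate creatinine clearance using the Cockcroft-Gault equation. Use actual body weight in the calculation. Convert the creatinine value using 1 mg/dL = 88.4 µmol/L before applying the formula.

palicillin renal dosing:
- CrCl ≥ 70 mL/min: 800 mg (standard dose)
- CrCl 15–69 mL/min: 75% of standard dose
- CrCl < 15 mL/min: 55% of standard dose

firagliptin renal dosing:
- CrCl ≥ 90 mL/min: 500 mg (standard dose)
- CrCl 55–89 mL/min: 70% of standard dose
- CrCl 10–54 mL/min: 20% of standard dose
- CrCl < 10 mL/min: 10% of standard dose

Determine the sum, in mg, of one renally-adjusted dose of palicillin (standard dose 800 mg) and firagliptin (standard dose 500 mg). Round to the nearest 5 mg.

700 mg

SCr = 286 / 88.4 = 3.235 mg/dL
CrCl = (140 − 65) × 107.9 / (72 × 3.235) = 8092.5 / 232.92 ≈ 34.7 mL/min
CrCl ≈ 35 mL/min.
palicillin: 15–69 mL/min → 75% of 800 mg = 600 mg.
firagliptin: 10–54 mL/min → 20% of 500 mg = 100 mg.
Total = 600 + 100 = 700 mg.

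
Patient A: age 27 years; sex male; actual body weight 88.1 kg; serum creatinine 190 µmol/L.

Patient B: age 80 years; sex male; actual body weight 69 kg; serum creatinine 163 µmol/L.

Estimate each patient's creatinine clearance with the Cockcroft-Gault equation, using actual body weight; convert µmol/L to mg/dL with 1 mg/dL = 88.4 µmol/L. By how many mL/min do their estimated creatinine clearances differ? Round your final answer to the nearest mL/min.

Patient A: SCr = 190 / 88.4 = 2.149 mg/dL
Patient A: CrCl = (140 − 27) × 88.1 / (72 × 2.149) = 9955.3 / 154.73 ≈ 64.3 mL/min
Patient B: SCr = 163 / 88.4 = 1.844 mg/dL
Patient B: CrCl = (140 − 80) × 69 / (72 × 1.844) = 4140.0 / 132.77 ≈ 31.2 mL/min
|64.3 − 31.2| = 33.1 mL/min

33 mL/min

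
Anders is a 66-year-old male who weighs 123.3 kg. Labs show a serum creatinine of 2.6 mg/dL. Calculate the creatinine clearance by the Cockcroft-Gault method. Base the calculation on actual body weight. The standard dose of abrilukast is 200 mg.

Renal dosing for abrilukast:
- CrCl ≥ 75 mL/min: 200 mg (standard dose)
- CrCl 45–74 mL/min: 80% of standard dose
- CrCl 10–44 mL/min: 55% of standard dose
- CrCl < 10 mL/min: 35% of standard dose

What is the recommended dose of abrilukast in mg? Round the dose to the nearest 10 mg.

CrCl = (140 − 66) × 123.3 / (72 × 2.6) = 9124.2 / 187.20 ≈ 48.7 mL/min
CrCl ≈ 49 mL/min → bracket 45–74 mL/min.
80% of 200 mg = 160 mg

160 mg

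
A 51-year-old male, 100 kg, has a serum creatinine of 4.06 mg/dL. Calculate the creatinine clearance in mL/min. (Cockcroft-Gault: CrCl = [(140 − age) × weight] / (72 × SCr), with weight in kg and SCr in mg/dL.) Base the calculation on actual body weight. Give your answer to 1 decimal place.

30.4 mL/min

CrCl = (140 − 51) × 100 / (72 × 4.06) = 8900.0 / 292.32 ≈ 30.4 mL/min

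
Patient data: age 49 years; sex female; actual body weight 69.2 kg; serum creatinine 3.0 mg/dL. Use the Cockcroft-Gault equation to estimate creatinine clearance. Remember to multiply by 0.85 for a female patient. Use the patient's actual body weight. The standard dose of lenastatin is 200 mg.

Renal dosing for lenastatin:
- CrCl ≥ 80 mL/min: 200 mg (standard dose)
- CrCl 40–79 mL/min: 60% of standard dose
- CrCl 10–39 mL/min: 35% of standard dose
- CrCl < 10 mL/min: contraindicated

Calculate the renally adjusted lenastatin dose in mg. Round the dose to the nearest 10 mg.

70 mg

CrCl = (140 − 49) × 69.2 / (72 × 3) × 0.85 = 6297.2 / 216.00 × 0.85 ≈ 24.8 mL/min
CrCl ≈ 25 mL/min → bracket 10–39 mL/min.
35% of 200 mg = 70 mg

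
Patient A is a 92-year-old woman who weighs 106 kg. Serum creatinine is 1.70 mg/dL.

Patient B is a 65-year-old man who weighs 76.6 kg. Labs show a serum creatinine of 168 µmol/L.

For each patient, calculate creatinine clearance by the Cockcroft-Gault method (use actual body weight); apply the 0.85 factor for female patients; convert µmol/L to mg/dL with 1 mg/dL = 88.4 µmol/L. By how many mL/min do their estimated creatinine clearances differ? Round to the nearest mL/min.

7 mL/min

Patient A: CrCl = (140 − 92) × 106 / (72 × 1.7) × 0.85 = 5088.0 / 122.40 × 0.85 ≈ 35.3 mL/min
Patient B: SCr = 168 / 88.4 = 1.9 mg/dL
Patient B: CrCl = (140 − 65) × 76.6 / (72 × 1.9) = 5745.0 / 136.80 ≈ 42.0 mL/min
|35.3 − 42.0| = 6.7 mL/min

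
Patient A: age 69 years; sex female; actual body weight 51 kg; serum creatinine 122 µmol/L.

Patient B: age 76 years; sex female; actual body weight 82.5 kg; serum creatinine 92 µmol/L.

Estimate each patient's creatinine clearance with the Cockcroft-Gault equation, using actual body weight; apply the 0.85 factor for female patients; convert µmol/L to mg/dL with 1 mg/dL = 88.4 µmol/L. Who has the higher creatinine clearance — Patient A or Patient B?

Patient B

Patient A: SCr = 122 / 88.4 = 1.38 mg/dL
Patient A: CrCl = (140 − 69) × 51 / (72 × 1.38) × 0.85 = 3621.0 / 99.36 × 0.85 ≈ 31.0 mL/min
Patient B: SCr = 92 / 88.4 = 1.041 mg/dL
Patient B: CrCl = (140 − 76) × 82.5 / (72 × 1.041) × 0.85 = 5280.0 / 74.95 × 0.85 ≈ 59.9 mL/min
31.0 vs 59.9 mL/min → Patient B is higher.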